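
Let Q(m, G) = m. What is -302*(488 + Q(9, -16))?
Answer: -150094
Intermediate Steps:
-302*(488 + Q(9, -16)) = -302*(488 + 9) = -302*497 = -150094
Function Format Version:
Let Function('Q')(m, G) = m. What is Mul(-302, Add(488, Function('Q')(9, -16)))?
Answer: -150094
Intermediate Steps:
Mul(-302, Add(488, Function('Q')(9, -16))) = Mul(-302, Add(488, 9)) = Mul(-302, 497) = -150094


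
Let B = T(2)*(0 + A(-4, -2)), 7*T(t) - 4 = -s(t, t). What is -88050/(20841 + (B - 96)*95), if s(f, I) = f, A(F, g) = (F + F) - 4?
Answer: -205450/26589 ≈ -7.7269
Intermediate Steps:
A(F, g) = -4 + 2*F (A(F, g) = 2*F - 4 = -4 + 2*F)
T(t) = 4/7 - t/7 (T(t) = 4/7 + (-t)/7 = 4/7 - t/7)
B = -24/7 (B = (4/7 - ⅐*2)*(0 + (-4 + 2*(-4))) = (4/7 - 2/7)*(0 + (-4 - 8)) = 2*(0 - 12)/7 = (2/7)*(-12) = -24/7 ≈ -3.4286)
-88050/(20841 + (B - 96)*95) = -88050/(20841 + (-24/7 - 96)*95) = -88050/(20841 - 696/7*95) = -88050/(20841 - 66120/7) = -88050/79767/7 = -88050*7/79767 = -205450/26589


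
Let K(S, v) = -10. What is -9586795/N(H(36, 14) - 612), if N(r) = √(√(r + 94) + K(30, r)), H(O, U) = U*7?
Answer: -9586795*√2/(2*√(-5 + I*√105)) ≈ -1.0637e+6 + 1.7026e+6*I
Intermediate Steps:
H(O, U) = 7*U
N(r) = √(-10 + √(94 + r)) (N(r) = √(√(r + 94) - 10) = √(√(94 + r) - 10) = √(-10 + √(94 + r)))
-9586795/N(H(36, 14) - 612) = -9586795/√(-10 + √(94 + (7*14 - 612))) = -9586795/√(-10 + √(94 + (98 - 612))) = -9586795/√(-10 + √(94 - 514)) = -9586795/√(-10 + √(-420)) = -9586795/√(-10 + 2*I*√105)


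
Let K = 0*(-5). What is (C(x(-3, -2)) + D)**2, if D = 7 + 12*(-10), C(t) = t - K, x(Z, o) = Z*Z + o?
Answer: 11236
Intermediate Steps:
K = 0
x(Z, o) = o + Z**2 (x(Z, o) = Z**2 + o = o + Z**2)
C(t) = t (C(t) = t - 1*0 = t + 0 = t)
D = -113 (D = 7 - 120 = -113)
(C(x(-3, -2)) + D)**2 = ((-2 + (-3)**2) - 113)**2 = ((-2 + 9) - 113)**2 = (7 - 113)**2 = (-106)**2 = 11236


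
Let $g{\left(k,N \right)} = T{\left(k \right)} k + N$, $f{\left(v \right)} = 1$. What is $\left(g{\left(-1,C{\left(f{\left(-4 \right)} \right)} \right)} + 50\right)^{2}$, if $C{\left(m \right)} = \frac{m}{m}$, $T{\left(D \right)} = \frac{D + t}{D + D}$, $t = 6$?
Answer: $\frac{11449}{4} \approx 2862.3$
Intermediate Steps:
$T{\left(D \right)} = \frac{6 + D}{2 D}$ ($T{\left(D \right)} = \frac{D + 6}{D + D} = \frac{6 + D}{2 D}$)
$C{\left(m \right)} = 1$
$g{\left(k,N \right)} = 3 + N + \frac{k}{2}$ ($g{\left(k,N \right)} = \frac{6 + k}{2 k} k + N = \left(3 + \frac{k}{2}\right) + N = 3 + N + \frac{k}{2}$)
$\left(g{\left(-1,C{\left(f{\left(-4 \right)} \right)} \right)} + 50\right)^{2} = \left(\left(3 + 1 + \frac{1}{2} \left(-1\right)\right) + 50\right)^{2} = \left(\left(3 + 1 - \frac{1}{2}\right) + 50\right)^{2} = \left(\frac{7}{2} + 50\right)^{2} = \left(\frac{107}{2}\right)^{2} = \frac{11449}{4}$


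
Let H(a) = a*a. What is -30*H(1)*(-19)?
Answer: 570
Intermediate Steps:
H(a) = a²
-30*H(1)*(-19) = -30*1²*(-19) = -30*1*(-19) = -30*(-19) = 570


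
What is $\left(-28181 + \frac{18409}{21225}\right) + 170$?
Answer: $- \frac{594515066}{21225} \approx -28010.0$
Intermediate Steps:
$\left(-28181 + \frac{18409}{21225}\right) + 170 = - \frac{598123316}{21225} + 170 = - \frac{594515066}{21225}$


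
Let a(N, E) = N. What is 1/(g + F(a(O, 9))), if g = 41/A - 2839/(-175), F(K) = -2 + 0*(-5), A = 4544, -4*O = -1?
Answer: 795200/11317191 ≈ 0.070265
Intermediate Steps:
O = ¼ (O = -¼*(-1) = ¼ ≈ 0.25000)
F(K) = -2 (F(K) = -2 + 0 = -2)
g = 12907591/795200 (g = 41/4544 - 2839/(-175) = 41*(1/4544) - 2839*(-1/175) = 41/4544 + 2839/175 = 12907591/795200 ≈ 16.232)
1/(g + F(a(O, 9))) = 1/(12907591/795200 - 2) = 1/(11317191/795200) = 795200/11317191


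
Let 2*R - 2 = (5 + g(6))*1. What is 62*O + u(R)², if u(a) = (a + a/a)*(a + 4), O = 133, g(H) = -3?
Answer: 8570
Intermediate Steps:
R = 2 (R = 1 + ((5 - 3)*1)/2 = 1 + (2*1)/2 = 1 + (½)*2 = 1 + 1 = 2)
u(a) = (1 + a)*(4 + a) (u(a) = (a + 1)*(4 + a) = (1 + a)*(4 + a))
62*O + u(R)² = 62*133 + (4 + 2² + 5*2)² = 8246 + (4 + 4 + 10)² = 8246 + 18² = 8246 + 324 = 8570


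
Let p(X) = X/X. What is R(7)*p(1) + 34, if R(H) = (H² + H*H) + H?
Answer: 139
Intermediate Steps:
p(X) = 1
R(H) = H + 2*H² (R(H) = (H² + H²) + H = 2*H² + H = H + 2*H²)
R(7)*p(1) + 34 = (7*(1 + 2*7))*1 + 34 = (7*(1 + 14))*1 + 34 = (7*15)*1 + 34 = 105*1 + 34 = 105 + 34 = 139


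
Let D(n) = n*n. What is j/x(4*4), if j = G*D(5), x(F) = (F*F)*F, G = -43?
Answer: -1075/4096 ≈ -0.26245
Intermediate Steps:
x(F) = F³ (x(F) = F²*F = F³)
D(n) = n²
j = -1075 (j = -43*5² = -43*25 = -1075)
j/x(4*4) = -1075/((4*4)³) = -1075/(16³) = -1075/4096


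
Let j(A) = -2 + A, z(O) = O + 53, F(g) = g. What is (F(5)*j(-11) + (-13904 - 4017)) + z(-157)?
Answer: -18090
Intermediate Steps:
z(O) = 53 + O
(F(5)*j(-11) + (-13904 - 4017)) + z(-157) = (5*(-2 - 11) + (-13904 - 4017)) + (53 - 157) = (5*(-13) - 17921) - 104 = (-65 - 17921) - 104 = -17986 - 104 = -18090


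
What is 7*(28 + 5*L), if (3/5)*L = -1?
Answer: 413/3 ≈ 137.67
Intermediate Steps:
L = -5/3 (L = (5/3)*(-1) = -5/3 ≈ -1.6667)
7*(28 + 5*L) = 7*(28 + 5*(-5/3)) = 7*(28 - 25/3) = 7*(59/3) = 413/3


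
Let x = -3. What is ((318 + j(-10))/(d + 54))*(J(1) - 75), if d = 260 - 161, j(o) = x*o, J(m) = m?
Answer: -8584/51 ≈ -168.31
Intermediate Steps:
j(o) = -3*o
d = 99
((318 + j(-10))/(d + 54))*(J(1) - 75) = ((318 - 3*(-10))/(99 + 54))*(1 - 75) = ((318 + 30)/153)*(-74) = (348*(1/153))*(-74) = (116/51)*(-74) = -8584/51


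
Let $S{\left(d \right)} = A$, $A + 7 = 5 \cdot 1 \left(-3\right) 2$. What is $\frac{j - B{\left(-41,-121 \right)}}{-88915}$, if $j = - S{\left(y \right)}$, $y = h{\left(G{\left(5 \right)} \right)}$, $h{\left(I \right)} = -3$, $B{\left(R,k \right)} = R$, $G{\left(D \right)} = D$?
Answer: $- \frac{78}{88915} \approx -0.00087724$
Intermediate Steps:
$A = -37$ ($A = -7 + 5 \cdot 1 \left(-3\right) 2 = -7 + 5 \left(-3\right) 2 = -7 - 30 = -37$)
$y = -3$
$S{\left(d \right)} = -37$
$j = 37$ ($j = \left(-1\right) \left(-37\right) = 37$)
$\frac{j - B{\left(-41,-121 \right)}}{-88915} = \frac{37 - -41}{-88915} = \left(37 + 41\right) \left(- \frac{1}{88915}\right) = 78 \left(- \frac{1}{88915}\right) = - \frac{78}{88915}$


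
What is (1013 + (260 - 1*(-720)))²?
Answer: 3972049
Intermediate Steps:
(1013 + (260 - 1*(-720)))² = (1013 + (260 + 720))² = (1013 + 980)² = 1993² = 3972049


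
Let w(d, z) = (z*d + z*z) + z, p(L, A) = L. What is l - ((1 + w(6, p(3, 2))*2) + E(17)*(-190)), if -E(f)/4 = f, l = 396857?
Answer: 383876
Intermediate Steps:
E(f) = -4*f
w(d, z) = z + z² + d*z (w(d, z) = (d*z + z²) + z = (z² + d*z) + z = z + z² + d*z)
l - ((1 + w(6, p(3, 2))*2) + E(17)*(-190)) = 396857 - ((1 + (3*(1 + 6 + 3))*2) - 4*17*(-190)) = 396857 - ((1 + (3*10)*2) - 68*(-190)) = 396857 - ((1 + 30*2) + 12920) = 396857 - ((1 + 60) + 12920) = 396857 - (61 + 12920) = 396857 - 1*12981 = 396857 - 12981 = 383876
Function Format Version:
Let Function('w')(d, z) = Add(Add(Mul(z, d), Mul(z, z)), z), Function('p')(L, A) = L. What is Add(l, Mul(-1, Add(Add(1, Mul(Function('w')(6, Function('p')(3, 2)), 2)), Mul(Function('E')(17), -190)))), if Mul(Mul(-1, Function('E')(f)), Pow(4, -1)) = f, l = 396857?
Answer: 383876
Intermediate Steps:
Function('E')(f) = Mul(-4, f)
Function('w')(d, z) = Add(z, Pow(z, 2), Mul(d, z)) (Function('w')(d, z) = Add(Add(Mul(d, z), Pow(z, 2)), z) = Add(Add(Pow(z, 2), Mul(d, z)), z) = Add(z, Pow(z, 2), Mul(d, z)))
Add(l, Mul(-1, Add(Add(1, Mul(Function('w')(6, Function('p')(3, 2)), 2)), Mul(Function('E')(17), -190)))) = Add(396857, Mul(-1, Add(Add(1, Mul(Mul(3, Add(1, 6, 3)), 2)), Mul(Mul(-4, 17), -190)))) = Add(396857, Mul(-1, Add(Add(1, Mul(Mul(3, 10), 2)), Mul(-68, -190)))) = Add(396857, Mul(-1, Add(Add(1, Mul(30, 2)), 12920))) = Add(396857, Mul(-1, Add(Add(1, 60), 12920))) = Add(396857, Mul(-1, Add(61, 12920))) = Add(396857, Mul(-1, 12981)) = Add(396857, -12981) = 383876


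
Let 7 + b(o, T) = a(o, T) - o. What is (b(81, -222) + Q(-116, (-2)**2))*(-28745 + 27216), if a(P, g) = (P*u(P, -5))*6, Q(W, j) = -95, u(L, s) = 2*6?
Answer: -8637321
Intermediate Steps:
u(L, s) = 12
a(P, g) = 72*P (a(P, g) = (P*12)*6 = (12*P)*6 = 72*P)
b(o, T) = -7 + 71*o (b(o, T) = -7 + (72*o - o) = -7 + 71*o)
(b(81, -222) + Q(-116, (-2)**2))*(-28745 + 27216) = ((-7 + 71*81) - 95)*(-28745 + 27216) = ((-7 + 5751) - 95)*(-1529) = (5744 - 95)*(-1529) = 5649*(-1529) = -8637321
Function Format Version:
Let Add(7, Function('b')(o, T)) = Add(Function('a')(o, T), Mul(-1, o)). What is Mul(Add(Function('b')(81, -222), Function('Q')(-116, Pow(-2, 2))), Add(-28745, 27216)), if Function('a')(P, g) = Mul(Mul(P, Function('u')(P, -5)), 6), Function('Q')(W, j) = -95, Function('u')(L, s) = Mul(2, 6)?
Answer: -8637321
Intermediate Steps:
Function('u')(L, s) = 12
Function('a')(P, g) = Mul(72, P) (Function('a')(P, g) = Mul(Mul(P, 12), 6) = Mul(Mul(12, P), 6) = Mul(72, P))
Function('b')(o, T) = Add(-7, Mul(71, o)) (Function('b')(o, T) = Add(-7, Add(Mul(72, o), Mul(-1, o))) = Add(-7, Mul(71, o)))
Mul(Add(Function('b')(81, -222), Function('Q')(-116, Pow(-2, 2))), Add(-28745, 27216)) = Mul(Add(Add(-7, Mul(71, 81)), -95), Add(-28745, 27216)) = Mul(Add(Add(-7, 5751), -95), -1529) = Mul(Add(5744, -95), -1529) = Mul(5649, -1529) = -8637321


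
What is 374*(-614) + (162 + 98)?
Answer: -229376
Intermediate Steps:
374*(-614) + (162 + 98) = -229636 + 260 = -229376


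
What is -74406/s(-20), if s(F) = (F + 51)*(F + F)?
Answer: 37203/620 ≈ 60.005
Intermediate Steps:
s(F) = 2*F*(51 + F) (s(F) = (51 + F)*(2*F) = 2*F*(51 + F))
-74406/s(-20) = -74406*(-1/(40*(51 - 20))) = -74406/(2*(-20)*31) = -74406/(-1240) = -74406*(-1/1240) = 37203/620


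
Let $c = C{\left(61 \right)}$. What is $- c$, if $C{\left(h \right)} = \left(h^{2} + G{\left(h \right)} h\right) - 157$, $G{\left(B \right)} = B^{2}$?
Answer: $-230545$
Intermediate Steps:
$C{\left(h \right)} = -157 + h^{2} + h^{3}$ ($C{\left(h \right)} = \left(h^{2} + h^{2} h\right) - 157 = \left(h^{2} + h^{3}\right) - 157 = -157 + h^{2} + h^{3}$)
$c = 230545$ ($c = -157 + 61^{2} + 61^{3} = -157 + 3721 + 226981 = 230545$)
$- c = \left(-1\right) 230545 = -230545$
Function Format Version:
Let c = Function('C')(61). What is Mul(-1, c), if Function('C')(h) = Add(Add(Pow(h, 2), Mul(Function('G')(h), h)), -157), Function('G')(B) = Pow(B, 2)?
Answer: -230545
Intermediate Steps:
Function('C')(h) = Add(-157, Pow(h, 2), Pow(h, 3)) (Function('C')(h) = Add(Add(Pow(h, 2), Mul(Pow(h, 2), h)), -157) = Add(Add(Pow(h, 2), Pow(h, 3)), -157) = Add(-157, Pow(h, 2), Pow(h, 3)))
c = 230545 (c = Add(-157, Pow(61, 2), Pow(61, 3)) = Add(-157, 3721, 226981) = 230545)
Mul(-1, c) = Mul(-1, 230545) = -230545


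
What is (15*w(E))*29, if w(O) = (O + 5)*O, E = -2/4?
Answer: -3915/4 ≈ -978.75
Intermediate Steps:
E = -1/2 (E = -2*1/4 = -1/2 ≈ -0.50000)
w(O) = O*(5 + O) (w(O) = (5 + O)*O = O*(5 + O))
(15*w(E))*29 = (15*(-(5 - 1/2)/2))*29 = (15*(-1/2*9/2))*29 = (15*(-9/4))*29 = -135/4*29 = -3915/4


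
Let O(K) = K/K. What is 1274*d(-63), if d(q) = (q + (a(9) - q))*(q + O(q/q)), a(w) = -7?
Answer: 552916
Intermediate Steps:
O(K) = 1
d(q) = -7 - 7*q (d(q) = (q + (-7 - q))*(q + 1) = -7*(1 + q) = -7 - 7*q)
1274*d(-63) = 1274*(-7 - 7*(-63)) = 1274*(-7 + 441) = 1274*434 = 552916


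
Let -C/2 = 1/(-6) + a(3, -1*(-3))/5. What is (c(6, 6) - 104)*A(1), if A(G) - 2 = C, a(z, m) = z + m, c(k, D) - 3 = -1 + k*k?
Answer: 22/5 ≈ 4.4000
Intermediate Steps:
c(k, D) = 2 + k² (c(k, D) = 3 + (-1 + k*k) = 3 + (-1 + k²) = 2 + k²)
a(z, m) = m + z
C = -31/15 (C = -2*(1/(-6) + (-1*(-3) + 3)/5) = -2*(1*(-⅙) + (3 + 3)*(⅕)) = -2*(-⅙ + 6*(⅕)) = -2*(-⅙ + 6/5) = -2*31/30 = -31/15 ≈ -2.0667)
A(G) = -1/15 (A(G) = 2 - 31/15 = -1/15)
(c(6, 6) - 104)*A(1) = ((2 + 6²) - 104)*(-1/15) = ((2 + 36) - 104)*(-1/15) = (38 - 104)*(-1/15) = -66*(-1/15) = 22/5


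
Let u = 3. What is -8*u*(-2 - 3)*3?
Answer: 360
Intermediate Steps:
-8*u*(-2 - 3)*3 = -24*(-2 - 3)*3 = -24*(-5*3) = -24*(-15) = -8*(-45) = 360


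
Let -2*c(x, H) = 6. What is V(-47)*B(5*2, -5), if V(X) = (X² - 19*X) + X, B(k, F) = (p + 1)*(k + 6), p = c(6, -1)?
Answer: -97760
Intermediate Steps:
c(x, H) = -3 (c(x, H) = -½*6 = -3)
p = -3
B(k, F) = -12 - 2*k (B(k, F) = (-3 + 1)*(k + 6) = -2*(6 + k) = -12 - 2*k)
V(X) = X² - 18*X
V(-47)*B(5*2, -5) = (-47*(-18 - 47))*(-12 - 10*2) = (-47*(-65))*(-12 - 2*10) = 3055*(-12 - 20) = 3055*(-32) = -97760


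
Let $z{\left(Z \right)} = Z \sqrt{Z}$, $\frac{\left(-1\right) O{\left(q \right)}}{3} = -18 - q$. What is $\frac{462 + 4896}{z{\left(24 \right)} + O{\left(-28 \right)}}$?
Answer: $\frac{4465}{359} + \frac{7144 \sqrt{6}}{359} \approx 61.182$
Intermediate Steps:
$O{\left(q \right)} = 54 + 3 q$ ($O{\left(q \right)} = - 3 \left(-18 - q\right) = 54 + 3 q$)
$z{\left(Z \right)} = Z^{\frac{3}{2}}$
$\frac{462 + 4896}{z{\left(24 \right)} + O{\left(-28 \right)}} = \frac{462 + 4896}{24^{\frac{3}{2}} + \left(54 + 3 \left(-28\right)\right)} = \frac{5358}{48 \sqrt{6} + \left(54 - 84\right)} = \frac{5358}{48 \sqrt{6} - 30} = \frac{5358}{-30 + 48 \sqrt{6}}$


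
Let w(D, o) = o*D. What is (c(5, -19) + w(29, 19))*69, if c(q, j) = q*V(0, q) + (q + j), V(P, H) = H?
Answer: 38778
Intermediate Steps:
w(D, o) = D*o
c(q, j) = j + q + q² (c(q, j) = q*q + (q + j) = q² + (j + q) = j + q + q²)
(c(5, -19) + w(29, 19))*69 = ((-19 + 5 + 5²) + 29*19)*69 = ((-19 + 5 + 25) + 551)*69 = (11 + 551)*69 = 562*69 = 38778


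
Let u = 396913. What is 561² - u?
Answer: -82192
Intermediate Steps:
561² - u = 561² - 1*396913 = 314721 - 396913 = -82192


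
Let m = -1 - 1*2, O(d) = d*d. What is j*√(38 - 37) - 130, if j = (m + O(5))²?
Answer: 354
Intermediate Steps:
O(d) = d²
m = -3 (m = -1 - 2 = -3)
j = 484 (j = (-3 + 5²)² = (-3 + 25)² = 22² = 484)
j*√(38 - 37) - 130 = 484*√(38 - 37) - 130 = 484*√1 - 130 = 484*1 - 130 = 484 - 130 = 354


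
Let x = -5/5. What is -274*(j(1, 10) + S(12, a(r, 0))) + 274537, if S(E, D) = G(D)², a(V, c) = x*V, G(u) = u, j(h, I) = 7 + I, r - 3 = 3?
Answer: 260015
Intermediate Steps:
r = 6 (r = 3 + 3 = 6)
x = -1 (x = -5*⅕ = -1)
a(V, c) = -V
S(E, D) = D²
-274*(j(1, 10) + S(12, a(r, 0))) + 274537 = -274*((7 + 10) + (-1*6)²) + 274537 = -274*(17 + (-6)²) + 274537 = -274*(17 + 36) + 274537 = -274*53 + 274537 = -14522 + 274537 = 260015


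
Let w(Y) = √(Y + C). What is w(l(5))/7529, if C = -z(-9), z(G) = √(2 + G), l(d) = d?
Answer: √(5 - I*√7)/7529 ≈ 0.00030659 - 7.6117e-5*I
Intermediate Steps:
C = -I*√7 (C = -√(2 - 9) = -√(-7) = -I*√7 ≈ -2.6458*I)
w(Y) = √(Y - I*√7)
w(l(5))/7529 = √(5 - I*√7)/7529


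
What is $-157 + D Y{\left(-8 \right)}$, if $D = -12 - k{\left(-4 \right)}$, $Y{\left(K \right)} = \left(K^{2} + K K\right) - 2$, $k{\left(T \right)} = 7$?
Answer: $-2551$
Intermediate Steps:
$Y{\left(K \right)} = -2 + 2 K^{2}$ ($Y{\left(K \right)} = \left(K^{2} + K^{2}\right) - 2 = 2 K^{2} - 2 = -2 + 2 K^{2}$)
$D = -19$ ($D = -12 - 7 = -19$)
$-157 + D Y{\left(-8 \right)} = -157 - 19 \left(-2 + 2 \left(-8\right)^{2}\right) = -157 - 19 \left(-2 + 2 \cdot 64\right) = -157 - 19 \left(-2 + 128\right) = -157 - 2394 = -2551$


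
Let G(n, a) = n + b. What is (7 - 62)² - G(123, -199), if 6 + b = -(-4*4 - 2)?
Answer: 2890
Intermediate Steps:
b = 12 (b = -6 - (-4*4 - 2) = -6 - (-16 - 2) = -6 - 1*(-18) = -6 + 18 = 12)
G(n, a) = 12 + n (G(n, a) = n + 12 = 12 + n)
(7 - 62)² - G(123, -199) = (7 - 62)² - (12 + 123) = (-55)² - 1*135 = 3025 - 135 = 2890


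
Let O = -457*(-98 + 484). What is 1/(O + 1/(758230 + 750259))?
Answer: -1508489/266100476577 ≈ -5.6689e-6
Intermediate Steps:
O = -176402 (O = -457*386 = -176402)
1/(O + 1/(758230 + 750259)) = 1/(-176402 + 1/(758230 + 750259)) = 1/(-176402 + 1/1508489) = 1/(-266100476577/1508489) = -1508489/266100476577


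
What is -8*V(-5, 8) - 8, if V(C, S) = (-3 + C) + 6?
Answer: 8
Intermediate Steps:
V(C, S) = 3 + C
-8*V(-5, 8) - 8 = -8*(3 - 5) - 8 = -8*(-2) - 8 = 16 - 8 = 8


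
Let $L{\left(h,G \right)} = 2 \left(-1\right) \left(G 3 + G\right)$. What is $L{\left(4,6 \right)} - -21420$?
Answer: $21372$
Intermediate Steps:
$L{\left(h,G \right)} = - 8 G$ ($L{\left(h,G \right)} = - 2 \left(3 G + G\right) = - 2 \cdot 4 G = - 8 G$)
$L{\left(4,6 \right)} - -21420 = \left(-8\right) 6 - -21420 = -48 + 21420 = 21372$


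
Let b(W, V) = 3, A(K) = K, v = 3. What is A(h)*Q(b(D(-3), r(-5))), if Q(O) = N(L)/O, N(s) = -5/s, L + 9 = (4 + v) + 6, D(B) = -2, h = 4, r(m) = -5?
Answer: -5/3 ≈ -1.6667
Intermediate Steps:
L = 4 (L = -9 + ((4 + 3) + 6) = -9 + (7 + 6) = -9 + 13 = 4)
Q(O) = -5/(4*O) (Q(O) = (-5/4)/O = (-5*1/4)/O = -5/(4*O))
A(h)*Q(b(D(-3), r(-5))) = 4*(-5/4/3) = 4*(-5/4*1/3) = 4*(-5/12) = -5/3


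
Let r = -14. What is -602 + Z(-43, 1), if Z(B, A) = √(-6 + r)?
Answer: -602 + 2*I*√5 ≈ -602.0 + 4.4721*I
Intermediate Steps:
Z(B, A) = 2*I*√5 (Z(B, A) = √(-6 - 14) = √(-20) = 2*I*√5)
-602 + Z(-43, 1) = -602 + 2*I*√5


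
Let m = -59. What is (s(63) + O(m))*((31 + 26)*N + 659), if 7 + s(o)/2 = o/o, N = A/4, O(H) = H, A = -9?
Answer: -150733/4 ≈ -37683.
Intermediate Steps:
N = -9/4 ≈ -2.2500
s(o) = -12 (s(o) = -14 + 2*(o/o) = -14 + 2*1 = -14 + 2 = -12)
(s(63) + O(m))*((31 + 26)*N + 659) = (-12 - 59)*((31 + 26)*(-9/4) + 659) = -71*(57*(-9/4) + 659) = -71*(-513/4 + 659) = -71*2123/4 = -150733/4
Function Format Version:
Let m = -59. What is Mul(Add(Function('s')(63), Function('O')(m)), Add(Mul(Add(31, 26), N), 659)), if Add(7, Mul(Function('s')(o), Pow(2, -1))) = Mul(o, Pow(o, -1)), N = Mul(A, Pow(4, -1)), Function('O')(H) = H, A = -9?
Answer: Rational(-150733, 4) ≈ -37683.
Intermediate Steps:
N = Rational(-9, 4) (N = Mul(-9, Pow(4, -1)) = Mul(-9, Rational(1, 4)) = Rational(-9, 4) ≈ -2.2500)
Function('s')(o) = -12 (Function('s')(o) = Add(-14, Mul(2, Mul(o, Pow(o, -1)))) = Add(-14, Mul(2, 1)) = Add(-14, 2) = -12)
Mul(Add(Function('s')(63), Function('O')(m)), Add(Mul(Add(31, 26), N), 659)) = Mul(Add(-12, -59), Add(Mul(Add(31, 26), Rational(-9, 4)), 659)) = Mul(-71, Add(Mul(57, Rational(-9, 4)), 659)) = Mul(-71, Add(Rational(-513, 4), 659)) = Mul(-71, Rational(2123, 4)) = Rational(-150733, 4)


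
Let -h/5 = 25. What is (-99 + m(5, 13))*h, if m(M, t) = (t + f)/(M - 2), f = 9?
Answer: 34375/3 ≈ 11458.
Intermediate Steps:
h = -125 (h = -5*25 = -125)
m(M, t) = (9 + t)/(-2 + M) (m(M, t) = (t + 9)/(M - 2) = (9 + t)/(-2 + M))
(-99 + m(5, 13))*h = (-99 + (9 + 13)/(-2 + 5))*(-125) = (-99 + 22/3)*(-125) = -275/3*(-125) = 34375/3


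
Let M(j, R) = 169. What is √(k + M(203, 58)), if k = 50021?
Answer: √50190 ≈ 224.03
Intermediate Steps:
√(k + M(203, 58)) = √(50021 + 169) = √50190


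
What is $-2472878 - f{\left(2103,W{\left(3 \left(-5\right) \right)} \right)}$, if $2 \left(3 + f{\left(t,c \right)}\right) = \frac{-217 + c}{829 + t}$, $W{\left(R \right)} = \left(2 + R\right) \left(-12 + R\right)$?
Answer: $- \frac{7250469567}{2932} \approx -2.4729 \cdot 10^{6}$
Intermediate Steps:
$W{\left(R \right)} = \left(-12 + R\right) \left(2 + R\right)$
$f{\left(t,c \right)} = -3 + \frac{-217 + c}{2 \left(829 + t\right)}$ ($f{\left(t,c \right)} = -3 + \frac{\left(-217 + c\right) \frac{1}{829 + t}}{2} = -3 + \frac{\frac{1}{829 + t} \left(-217 + c\right)}{2} = -3 + \frac{-217 + c}{2 \left(829 + t\right)}$)
$-2472878 - f{\left(2103,W{\left(3 \left(-5\right) \right)} \right)} = -2472878 - \frac{-5191 - \left(24 - 225 + 10 \cdot 3 \left(-5\right)\right) - 12618}{2 \left(829 + 2103\right)} = -2472878 - \frac{-5191 - \left(-126 - 225\right) - 12618}{2 \cdot 2932} = -2472878 - \frac{1}{2} \cdot \frac{1}{2932} \left(-5191 + \left(-24 + 225 + 150\right) - 12618\right) = -2472878 - \frac{1}{2} \cdot \frac{1}{2932} \left(-5191 + 351 - 12618\right) = -2472878 - \frac{1}{2} \cdot \frac{1}{2932} \left(-17458\right) = -2472878 - - \frac{8729}{2932} = -2472878 + \frac{8729}{2932} = - \frac{7250469567}{2932}$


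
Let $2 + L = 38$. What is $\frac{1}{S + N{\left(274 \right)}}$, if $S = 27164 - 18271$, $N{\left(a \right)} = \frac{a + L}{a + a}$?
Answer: $\frac{274}{2436837} \approx 0.00011244$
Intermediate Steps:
$L = 36$ ($L = -2 + 38 = 36$)
$N{\left(a \right)} = \frac{36 + a}{2 a}$ ($N{\left(a \right)} = \frac{a + 36}{a + a} = \frac{36 + a}{2 a}$)
$S = 8893$ ($S = 27164 - 18271 = 8893$)
$\frac{1}{S + N{\left(274 \right)}} = \frac{1}{8893 + \frac{36 + 274}{2 \cdot 274}} = \frac{1}{8893 + \frac{1}{2} \cdot \frac{1}{274} \cdot 310} = \frac{1}{8893 + \frac{155}{274}} = \frac{1}{\frac{2436837}{274}} = \frac{274}{2436837}$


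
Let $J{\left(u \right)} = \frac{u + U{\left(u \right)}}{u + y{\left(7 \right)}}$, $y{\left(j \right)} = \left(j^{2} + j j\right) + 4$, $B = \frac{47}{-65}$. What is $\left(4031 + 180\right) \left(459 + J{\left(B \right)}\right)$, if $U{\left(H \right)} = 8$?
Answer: $\frac{12725936770}{6583} \approx 1.9332 \cdot 10^{6}$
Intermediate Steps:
$B = - \frac{47}{65}$ ($B = 47 \left(- \frac{1}{65}\right) = - \frac{47}{65} \approx -0.72308$)
$y{\left(j \right)} = 4 + 2 j^{2}$ ($y{\left(j \right)} = \left(j^{2} + j^{2}\right) + 4 = 2 j^{2} + 4 = 4 + 2 j^{2}$)
$J{\left(u \right)} = \frac{8 + u}{102 + u}$ ($J{\left(u \right)} = \frac{u + 8}{u + \left(4 + 2 \cdot 7^{2}\right)} = \frac{8 + u}{u + \left(4 + 2 \cdot 49\right)} = \frac{8 + u}{u + \left(4 + 98\right)} = \frac{8 + u}{u + 102} = \frac{8 + u}{102 + u}$)
$\left(4031 + 180\right) \left(459 + J{\left(B \right)}\right) = \left(4031 + 180\right) \left(459 + \frac{8 - \frac{47}{65}}{102 - \frac{47}{65}}\right) = 4211 \left(459 + \frac{1}{\frac{6583}{65}} \cdot \frac{473}{65}\right) = 4211 \left(459 + \frac{65}{6583} \cdot \frac{473}{65}\right) = 4211 \left(459 + \frac{473}{6583}\right) = 4211 \cdot \frac{3022070}{6583} = \frac{12725936770}{6583}$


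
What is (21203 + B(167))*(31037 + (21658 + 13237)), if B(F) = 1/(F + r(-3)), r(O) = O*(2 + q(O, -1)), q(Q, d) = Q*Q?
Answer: 93663098098/67 ≈ 1.3980e+9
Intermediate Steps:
q(Q, d) = Q²
r(O) = O*(2 + O²)
B(F) = 1/(-33 + F) (B(F) = 1/(F - 3*(2 + (-3)²)) = 1/(F - 3*(2 + 9)) = 1/(F - 3*11) = 1/(F - 33) = 1/(-33 + F))
(21203 + B(167))*(31037 + (21658 + 13237)) = (21203 + 1/(-33 + 167))*(31037 + (21658 + 13237)) = (21203 + 1/134)*(31037 + 34895) = (21203 + 1/134)*65932 = (2841203/134)*65932 = 93663098098/67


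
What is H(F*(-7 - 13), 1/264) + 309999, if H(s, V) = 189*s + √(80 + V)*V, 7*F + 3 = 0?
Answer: 311619 + √1393986/34848 ≈ 3.1162e+5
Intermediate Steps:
F = -3/7 (F = -3/7 + (⅐)*0 = -3/7 + 0 = -3/7 ≈ -0.42857)
H(s, V) = 189*s + V*√(80 + V)
H(F*(-7 - 13), 1/264) + 309999 = (189*(-3*(-7 - 13)/7) + √(80 + 1/264)/264) + 309999 = (189*(-3/7*(-20)) + √(80 + 1/264)/264) + 309999 = (189*(60/7) + √(21121/264)/264) + 309999 = (1620 + (√1393986/132)/264) + 309999 = (1620 + √1393986/34848) + 309999 = 311619 + √1393986/34848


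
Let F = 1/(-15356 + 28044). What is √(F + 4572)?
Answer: √46001562841/3172 ≈ 67.617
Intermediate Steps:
F = 1/12688 ≈ 7.8815e-5
√(F + 4572) = √(1/12688 + 4572) = √(58009537/12688) = √46001562841/3172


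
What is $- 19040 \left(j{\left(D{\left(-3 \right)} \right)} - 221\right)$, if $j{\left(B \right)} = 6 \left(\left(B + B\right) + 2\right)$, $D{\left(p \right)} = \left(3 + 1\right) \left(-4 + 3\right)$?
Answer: $4893280$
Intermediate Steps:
$D{\left(p \right)} = -4$ ($D{\left(p \right)} = 4 \left(-1\right) = -4$)
$j{\left(B \right)} = 12 + 12 B$ ($j{\left(B \right)} = 6 \left(2 B + 2\right) = 6 \left(2 + 2 B\right) = 12 + 12 B$)
$- 19040 \left(j{\left(D{\left(-3 \right)} \right)} - 221\right) = - 19040 \left(\left(12 + 12 \left(-4\right)\right) - 221\right) = - 19040 \left(\left(12 - 48\right) - 221\right) = - 19040 \left(-36 - 221\right) = \left(-19040\right) \left(-257\right) = 4893280$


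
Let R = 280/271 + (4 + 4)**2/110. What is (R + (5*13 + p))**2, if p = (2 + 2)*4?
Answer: 1516289316129/222159025 ≈ 6825.2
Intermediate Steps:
R = 24072/14905 (R = 280*(1/271) + 8**2*(1/110) = 280/271 + 64*(1/110) = 280/271 + 32/55 = 24072/14905 ≈ 1.6150)
p = 16 (p = 4*4 = 16)
(R + (5*13 + p))**2 = (24072/14905 + (5*13 + 16))**2 = (24072/14905 + (65 + 16))**2 = (24072/14905 + 81)**2 = (1231377/14905)**2 = 1516289316129/222159025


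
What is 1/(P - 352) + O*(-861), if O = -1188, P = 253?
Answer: 101263931/99 ≈ 1.0229e+6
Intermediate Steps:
1/(P - 352) + O*(-861) = 1/(253 - 352) - 1188*(-861) = 1/(-99) + 1022868 = -1/99 + 1022868 = 101263931/99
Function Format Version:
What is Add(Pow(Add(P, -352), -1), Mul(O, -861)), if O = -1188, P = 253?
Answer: Rational(101263931, 99) ≈ 1.0229e+6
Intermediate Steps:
Add(Pow(Add(P, -352), -1), Mul(O, -861)) = Add(Pow(Add(253, -352), -1), Mul(-1188, -861)) = Add(Pow(-99, -1), 1022868) = Add(Rational(-1, 99), 1022868) = Rational(101263931, 99)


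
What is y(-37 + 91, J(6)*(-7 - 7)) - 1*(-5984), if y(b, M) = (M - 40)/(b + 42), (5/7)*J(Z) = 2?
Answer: 239327/40 ≈ 5983.2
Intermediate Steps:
J(Z) = 14/5 (J(Z) = (7/5)*2 = 14/5)
y(b, M) = (-40 + M)/(42 + b)
y(-37 + 91, J(6)*(-7 - 7)) - 1*(-5984) = (-40 + 14*(-7 - 7)/5)/(42 + (-37 + 91)) - 1*(-5984) = (-40 + (14/5)*(-14))/(42 + 54) + 5984 = (-40 - 196/5)/96 + 5984 = (1/96)*(-396/5) + 5984 = -33/40 + 5984 = 239327/40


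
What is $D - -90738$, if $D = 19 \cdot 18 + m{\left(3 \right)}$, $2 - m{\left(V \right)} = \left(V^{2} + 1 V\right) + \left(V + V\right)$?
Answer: $91064$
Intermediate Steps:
$m{\left(V \right)} = 2 - V^{2} - 3 V$ ($m{\left(V \right)} = 2 - \left(\left(V^{2} + 1 V\right) + \left(V + V\right)\right) = 2 - \left(\left(V^{2} + V\right) + 2 V\right) = 2 - \left(\left(V + V^{2}\right) + 2 V\right) = 2 - \left(V^{2} + 3 V\right) = 2 - V^{2} - 3 V$)
$D = 326$ ($D = 19 \cdot 18 - 16 = 342 - 16 = 326$)
$D - -90738 = 326 - -90738 = 326 + 90738 = 91064$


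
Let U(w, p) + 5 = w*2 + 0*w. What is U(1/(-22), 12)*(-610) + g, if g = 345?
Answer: 37955/11 ≈ 3450.5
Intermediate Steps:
U(w, p) = -5 + 2*w (U(w, p) = -5 + (w*2 + 0*w) = -5 + (2*w + 0) = -5 + 2*w)
U(1/(-22), 12)*(-610) + g = (-5 + 2/(-22))*(-610) + 345 = (-5 + 2*(-1/22))*(-610) + 345 = (-5 - 1/11)*(-610) + 345 = -56/11*(-610) + 345 = 34160/11 + 345 = 37955/11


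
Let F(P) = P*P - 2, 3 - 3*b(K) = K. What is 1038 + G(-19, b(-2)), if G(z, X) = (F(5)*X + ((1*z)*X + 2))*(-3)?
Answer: 1012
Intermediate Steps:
b(K) = 1 - K/3
F(P) = -2 + P**2 (F(P) = P**2 - 2 = -2 + P**2)
G(z, X) = -6 - 69*X - 3*X*z (G(z, X) = ((-2 + 5**2)*X + ((1*z)*X + 2))*(-3) = ((-2 + 25)*X + (z*X + 2))*(-3) = (23*X + (X*z + 2))*(-3) = (23*X + (2 + X*z))*(-3) = (2 + 23*X + X*z)*(-3) = -6 - 69*X - 3*X*z)
1038 + G(-19, b(-2)) = 1038 + (-6 - 69*(1 - 1/3*(-2)) - 3*(1 - 1/3*(-2))*(-19)) = 1038 + (-6 - 69*(1 + 2/3) - 3*(1 + 2/3)*(-19)) = 1038 + (-6 - 69*5/3 - 3*5/3*(-19)) = 1038 + (-6 - 115 + 95) = 1038 - 26 = 1012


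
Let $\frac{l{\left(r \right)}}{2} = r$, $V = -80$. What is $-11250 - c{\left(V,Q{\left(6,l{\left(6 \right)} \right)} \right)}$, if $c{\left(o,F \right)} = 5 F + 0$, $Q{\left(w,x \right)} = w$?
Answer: $-11280$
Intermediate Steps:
$l{\left(r \right)} = 2 r$
$c{\left(o,F \right)} = 5 F$
$-11250 - c{\left(V,Q{\left(6,l{\left(6 \right)} \right)} \right)} = -11250 - 5 \cdot 6 = -11250 - 30 = -11280$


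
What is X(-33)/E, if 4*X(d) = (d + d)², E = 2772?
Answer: 11/28 ≈ 0.39286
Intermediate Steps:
X(d) = d² (X(d) = (d + d)²/4 = (2*d)²/4 = (4*d²)/4 = d²)
X(-33)/E = (-33)²/2772 = 1089*(1/2772) = 11/28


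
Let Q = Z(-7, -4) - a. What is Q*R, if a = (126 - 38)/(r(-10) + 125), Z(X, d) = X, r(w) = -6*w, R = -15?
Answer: 4149/37 ≈ 112.14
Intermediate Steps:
a = 88/185 (a = (126 - 38)/(-6*(-10) + 125) = 88/(60 + 125) = 88/185 ≈ 0.47568)
Q = -1383/185 (Q = -7 - 1*88/185 = -7 - 88/185 = -1383/185 ≈ -7.4757)
Q*R = -1383/185*(-15) = 4149/37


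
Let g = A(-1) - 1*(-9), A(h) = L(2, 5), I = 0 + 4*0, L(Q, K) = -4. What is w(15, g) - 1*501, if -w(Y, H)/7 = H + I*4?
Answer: -536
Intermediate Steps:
I = 0 (I = 0 + 0 = 0)
A(h) = -4
g = 5 (g = -4 - 1*(-9) = -4 + 9 = 5)
w(Y, H) = -7*H (w(Y, H) = -7*(H + 0*4) = -7*(H + 0) = -7*H)
w(15, g) - 1*501 = -7*5 - 1*501 = -35 - 501 = -536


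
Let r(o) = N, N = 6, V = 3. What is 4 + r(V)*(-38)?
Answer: -224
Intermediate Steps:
r(o) = 6
4 + r(V)*(-38) = 4 + 6*(-38) = 4 - 228 = -224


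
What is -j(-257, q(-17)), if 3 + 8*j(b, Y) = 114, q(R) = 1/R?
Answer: -111/8 ≈ -13.875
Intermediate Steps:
j(b, Y) = 111/8 (j(b, Y) = -3/8 + (⅛)*114 = -3/8 + 57/4 = 111/8)
-j(-257, q(-17)) = -1*111/8 = -111/8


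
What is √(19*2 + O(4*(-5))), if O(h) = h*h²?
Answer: I*√7962 ≈ 89.23*I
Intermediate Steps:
O(h) = h³
√(19*2 + O(4*(-5))) = √(19*2 + (4*(-5))³) = √(38 + (-20)³) = √(38 - 8000) = √(-7962) = I*√7962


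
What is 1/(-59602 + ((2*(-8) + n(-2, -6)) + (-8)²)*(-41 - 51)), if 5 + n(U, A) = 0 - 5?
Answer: -1/63098 ≈ -1.5848e-5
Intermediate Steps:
n(U, A) = -10 (n(U, A) = -5 + (0 - 5) = -5 - 5 = -10)
1/(-59602 + ((2*(-8) + n(-2, -6)) + (-8)²)*(-41 - 51)) = 1/(-59602 + ((2*(-8) - 10) + (-8)²)*(-41 - 51)) = 1/(-59602 + ((-16 - 10) + 64)*(-92)) = 1/(-59602 + (-26 + 64)*(-92)) = 1/(-59602 + 38*(-92)) = 1/(-59602 - 3496) = 1/(-63098) = -1/63098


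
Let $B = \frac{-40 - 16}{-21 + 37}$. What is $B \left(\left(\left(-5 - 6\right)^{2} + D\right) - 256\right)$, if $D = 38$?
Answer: $\frac{679}{2} \approx 339.5$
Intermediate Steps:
$B = - \frac{7}{2}$ ($B = - \frac{56}{16} = \left(-56\right) \frac{1}{16} = - \frac{7}{2} \approx -3.5$)
$B \left(\left(\left(-5 - 6\right)^{2} + D\right) - 256\right) = - \frac{7 \left(\left(\left(-5 - 6\right)^{2} + 38\right) - 256\right)}{2} = - \frac{7 \left(\left(\left(-11\right)^{2} + 38\right) - 256\right)}{2} = - \frac{7 \left(\left(121 + 38\right) - 256\right)}{2} = - \frac{7 \left(159 - 256\right)}{2} = \left(- \frac{7}{2}\right) \left(-97\right) = \frac{679}{2}$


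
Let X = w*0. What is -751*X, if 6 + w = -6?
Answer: 0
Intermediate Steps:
w = -12 (w = -6 - 6 = -12)
X = 0 (X = -12*0 = 0)
-751*X = -751*0 = 0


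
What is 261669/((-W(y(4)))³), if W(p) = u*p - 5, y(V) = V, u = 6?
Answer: -261669/6859 ≈ -38.150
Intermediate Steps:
W(p) = -5 + 6*p (W(p) = 6*p - 5 = -5 + 6*p)
261669/((-W(y(4)))³) = 261669/((-(-5 + 6*4))³) = 261669/((-(-5 + 24))³) = 261669/((-1*19)³) = 261669/((-19)³) = 261669/(-6859) = 261669*(-1/6859) = -261669/6859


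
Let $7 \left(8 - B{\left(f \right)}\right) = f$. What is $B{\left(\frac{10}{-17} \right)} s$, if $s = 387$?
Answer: $\frac{372294}{119} \approx 3128.5$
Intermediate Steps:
$B{\left(f \right)} = 8 - \frac{f}{7}$
$B{\left(\frac{10}{-17} \right)} s = \left(8 - \frac{10 \frac{1}{-17}}{7}\right) 387 = \left(8 - \frac{10 \left(- \frac{1}{17}\right)}{7}\right) 387 = \left(8 - - \frac{10}{119}\right) 387 = \left(8 + \frac{10}{119}\right) 387 = \frac{962}{119} \cdot 387 = \frac{372294}{119}$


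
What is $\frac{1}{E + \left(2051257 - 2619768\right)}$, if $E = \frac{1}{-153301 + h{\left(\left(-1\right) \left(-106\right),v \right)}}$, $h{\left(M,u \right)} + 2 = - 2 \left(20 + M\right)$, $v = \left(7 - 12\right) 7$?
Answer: $- \frac{153555}{87297706606} \approx -1.759 \cdot 10^{-6}$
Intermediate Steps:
$v = -35$ ($v = \left(-5\right) 7 = -35$)
$h{\left(M,u \right)} = -42 - 2 M$ ($h{\left(M,u \right)} = -2 - 2 \left(20 + M\right) = -2 - \left(40 + 2 M\right) = -42 - 2 M$)
$E = - \frac{1}{153555}$ ($E = \frac{1}{-153301 - \left(42 + 2 \left(\left(-1\right) \left(-106\right)\right)\right)} = \frac{1}{-153301 - 254} = \frac{1}{-153555} = - \frac{1}{153555} \approx -6.5123 \cdot 10^{-6}$)
$\frac{1}{E + \left(2051257 - 2619768\right)} = \frac{1}{- \frac{1}{153555} + \left(2051257 - 2619768\right)} = \frac{1}{- \frac{1}{153555} - 568511} = \frac{1}{- \frac{87297706606}{153555}} = - \frac{153555}{87297706606}$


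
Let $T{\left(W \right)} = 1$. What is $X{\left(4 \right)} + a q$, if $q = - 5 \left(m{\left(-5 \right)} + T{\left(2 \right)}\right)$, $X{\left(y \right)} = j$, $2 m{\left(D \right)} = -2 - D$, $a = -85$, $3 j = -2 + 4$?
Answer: $\frac{6379}{6} \approx 1063.2$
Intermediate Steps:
$j = \frac{2}{3}$ ($j = \frac{-2 + 4}{3} = \frac{1}{3} \cdot 2 = \frac{2}{3} \approx 0.66667$)
$m{\left(D \right)} = -1 - \frac{D}{2}$ ($m{\left(D \right)} = \frac{-2 - D}{2} = -1 - \frac{D}{2}$)
$X{\left(y \right)} = \frac{2}{3}$
$q = - \frac{25}{2}$ ($q = - 5 \left(\left(-1 - - \frac{5}{2}\right) + 1\right) = - 5 \left(\left(-1 + \frac{5}{2}\right) + 1\right) = - 5 \left(\frac{3}{2} + 1\right) = \left(-5\right) \frac{5}{2} = - \frac{25}{2} \approx -12.5$)
$X{\left(4 \right)} + a q = \frac{2}{3} - - \frac{2125}{2} = \frac{2}{3} + \frac{2125}{2} = \frac{6379}{6}$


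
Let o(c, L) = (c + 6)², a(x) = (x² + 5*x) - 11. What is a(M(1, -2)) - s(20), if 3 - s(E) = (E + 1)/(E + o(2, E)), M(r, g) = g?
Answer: -79/4 ≈ -19.750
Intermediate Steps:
a(x) = -11 + x² + 5*x
o(c, L) = (6 + c)²
s(E) = 3 - (1 + E)/(64 + E) (s(E) = 3 - (E + 1)/(E + (6 + 2)²) = 3 - (1 + E)/(E + 8²) = 3 - (1 + E)/(E + 64) = 3 - (1 + E)/(64 + E))
a(M(1, -2)) - s(20) = (-11 + (-2)² + 5*(-2)) - (191 + 2*20)/(64 + 20) = (-11 + 4 - 10) - (191 + 40)/84 = -17 - 231/84 = -17 - 1*11/4 = -17 - 11/4 = -79/4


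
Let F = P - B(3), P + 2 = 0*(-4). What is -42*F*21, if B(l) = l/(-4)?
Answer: 2205/2 ≈ 1102.5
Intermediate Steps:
B(l) = -l/4 (B(l) = l*(-¼) = -l/4)
P = -2 (P = -2 + 0*(-4) = -2 + 0 = -2)
F = -5/4 (F = -2 - (-1)*3/4 = -2 - 1*(-¾) = -2 + ¾ = -5/4 ≈ -1.2500)
-42*F*21 = -42*(-5/4)*21 = (105/2)*21 = 2205/2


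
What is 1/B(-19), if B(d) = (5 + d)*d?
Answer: 1/266 ≈ 0.0037594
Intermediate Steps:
B(d) = d*(5 + d)
1/B(-19) = 1/(-19*(5 - 19)) = 1/(-19*(-14)) = 1/266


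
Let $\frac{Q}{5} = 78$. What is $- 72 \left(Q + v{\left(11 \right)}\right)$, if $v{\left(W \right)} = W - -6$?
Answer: $-29304$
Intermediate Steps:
$v{\left(W \right)} = 6 + W$ ($v{\left(W \right)} = W + 6 = 6 + W$)
$Q = 390$ ($Q = 5 \cdot 78 = 390$)
$- 72 \left(Q + v{\left(11 \right)}\right) = - 72 \left(390 + \left(6 + 11\right)\right) = - 72 \left(390 + 17\right) = \left(-72\right) 407 = -29304$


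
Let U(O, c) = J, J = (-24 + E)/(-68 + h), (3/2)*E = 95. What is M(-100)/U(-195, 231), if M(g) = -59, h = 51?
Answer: 51/2 ≈ 25.500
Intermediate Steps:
E = 190/3 (E = (2/3)*95 = 190/3 ≈ 63.333)
J = -118/51 (J = (-24 + 190/3)/(-68 + 51) = (118/3)/(-17) = (118/3)*(-1/17) = -118/51 ≈ -2.3137)
U(O, c) = -118/51
M(-100)/U(-195, 231) = -59/(-118/51) = -59*(-51/118) = 51/2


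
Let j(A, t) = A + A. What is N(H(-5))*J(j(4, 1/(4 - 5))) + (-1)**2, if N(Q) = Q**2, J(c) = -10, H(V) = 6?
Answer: -359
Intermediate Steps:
j(A, t) = 2*A
N(H(-5))*J(j(4, 1/(4 - 5))) + (-1)**2 = 6**2*(-10) + (-1)**2 = 36*(-10) + 1 = -360 + 1 = -359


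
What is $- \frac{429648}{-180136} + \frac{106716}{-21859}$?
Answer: $- \frac{1228964718}{492199103} \approx -2.4969$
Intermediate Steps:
$- \frac{429648}{-180136} + \frac{106716}{-21859} = \left(-429648\right) \left(- \frac{1}{180136}\right) + 106716 \left(- \frac{1}{21859}\right) = \frac{53706}{22517} - \frac{106716}{21859} = - \frac{1228964718}{492199103}$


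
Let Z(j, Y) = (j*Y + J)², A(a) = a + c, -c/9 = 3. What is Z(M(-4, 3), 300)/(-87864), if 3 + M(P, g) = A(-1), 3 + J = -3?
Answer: -7216803/7322 ≈ -985.63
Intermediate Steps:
c = -27 (c = -9*3 = -27)
J = -6 (J = -3 - 3 = -6)
A(a) = -27 + a (A(a) = a - 27 = -27 + a)
M(P, g) = -31 (M(P, g) = -3 + (-27 - 1) = -3 - 28 = -31)
Z(j, Y) = (-6 + Y*j)² (Z(j, Y) = (j*Y - 6)² = (Y*j - 6)² = (-6 + Y*j)²)
Z(M(-4, 3), 300)/(-87864) = (-6 + 300*(-31))²/(-87864) = (-6 - 9300)²*(-1/87864) = (-9306)²*(-1/87864) = 86601636*(-1/87864) = -7216803/7322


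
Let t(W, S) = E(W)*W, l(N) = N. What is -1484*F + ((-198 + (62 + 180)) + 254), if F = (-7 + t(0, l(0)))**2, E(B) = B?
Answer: -72418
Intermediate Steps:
t(W, S) = W**2 (t(W, S) = W*W = W**2)
F = 49 (F = (-7 + 0**2)**2 = (-7 + 0)**2 = (-7)**2 = 49)
-1484*F + ((-198 + (62 + 180)) + 254) = -1484*49 + ((-198 + (62 + 180)) + 254) = -72716 + ((-198 + 242) + 254) = -72716 + (44 + 254) = -72716 + 298 = -72418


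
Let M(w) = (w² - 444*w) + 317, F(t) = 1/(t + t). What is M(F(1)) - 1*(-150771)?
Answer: 603465/4 ≈ 1.5087e+5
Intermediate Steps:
F(t) = 1/(2*t)
M(w) = 317 + w² - 444*w
M(F(1)) - 1*(-150771) = (317 + ((½)/1)² - 222/1) - 1*(-150771) = (317 + ((½)*1)² - 222) + 150771 = (317 + (½)² - 444*½) + 150771 = (317 + ¼ - 222) + 150771 = 381/4 + 150771 = 603465/4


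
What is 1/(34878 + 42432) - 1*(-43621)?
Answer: 3372339511/77310 ≈ 43621.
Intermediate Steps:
1/(34878 + 42432) - 1*(-43621) = 1/77310 + 43621 = 3372339511/77310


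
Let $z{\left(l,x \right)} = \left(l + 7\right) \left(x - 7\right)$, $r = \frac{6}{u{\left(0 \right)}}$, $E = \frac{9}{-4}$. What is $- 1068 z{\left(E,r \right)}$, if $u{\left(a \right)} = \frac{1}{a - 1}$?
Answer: $65949$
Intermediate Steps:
$E = - \frac{9}{4}$ ($E = 9 \left(- \frac{1}{4}\right) = - \frac{9}{4} \approx -2.25$)
$u{\left(a \right)} = \frac{1}{-1 + a}$
$r = -6$ ($r = \frac{6}{\frac{1}{-1 + 0}} = \frac{6}{\frac{1}{-1}} = \frac{6}{-1} = 6 \left(-1\right) = -6$)
$z{\left(l,x \right)} = \left(-7 + x\right) \left(7 + l\right)$ ($z{\left(l,x \right)} = \left(7 + l\right) \left(-7 + x\right) = \left(-7 + x\right) \left(7 + l\right)$)
$- 1068 z{\left(E,r \right)} = - 1068 \left(-49 - - \frac{63}{4} + 7 \left(-6\right) - - \frac{27}{2}\right) = - 1068 \left(-49 + \frac{63}{4} - 42 + \frac{27}{2}\right) = \left(-1068\right) \left(- \frac{247}{4}\right) = 65949$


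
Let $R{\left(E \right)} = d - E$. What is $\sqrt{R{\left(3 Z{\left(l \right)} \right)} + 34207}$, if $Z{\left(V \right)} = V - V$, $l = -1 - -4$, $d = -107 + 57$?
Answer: $\sqrt{34157} \approx 184.82$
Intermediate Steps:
$d = -50$
$l = 3$ ($l = -1 + 4 = 3$)
$Z{\left(V \right)} = 0$
$R{\left(E \right)} = -50 - E$
$\sqrt{R{\left(3 Z{\left(l \right)} \right)} + 34207} = \sqrt{\left(-50 - 3 \cdot 0\right) + 34207} = \sqrt{\left(-50 - 0\right) + 34207} = \sqrt{\left(-50 + 0\right) + 34207} = \sqrt{-50 + 34207} = \sqrt{34157}$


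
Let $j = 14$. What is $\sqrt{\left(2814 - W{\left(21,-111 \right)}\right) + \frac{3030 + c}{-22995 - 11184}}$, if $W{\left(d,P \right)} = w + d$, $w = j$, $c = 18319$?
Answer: $\frac{2 \sqrt{811427335617}}{34179} \approx 52.71$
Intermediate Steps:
$w = 14$
$W{\left(d,P \right)} = 14 + d$
$\sqrt{\left(2814 - W{\left(21,-111 \right)}\right) + \frac{3030 + c}{-22995 - 11184}} = \sqrt{\left(2814 - \left(14 + 21\right)\right) + \frac{3030 + 18319}{-22995 - 11184}} = \sqrt{\left(2814 - 35\right) + \frac{21349}{-34179}} = \sqrt{\left(2814 - 35\right) + 21349 \left(- \frac{1}{34179}\right)} = \sqrt{2779 - \frac{21349}{34179}} = \sqrt{\frac{94962092}{34179}} = \frac{2 \sqrt{811427335617}}{34179}$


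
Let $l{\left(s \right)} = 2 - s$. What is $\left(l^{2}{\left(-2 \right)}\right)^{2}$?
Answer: $256$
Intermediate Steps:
$\left(l^{2}{\left(-2 \right)}\right)^{2} = \left(\left(2 - -2\right)^{2}\right)^{2} = \left(\left(2 + 2\right)^{2}\right)^{2} = \left(4^{2}\right)^{2} = 16^{2} = 256$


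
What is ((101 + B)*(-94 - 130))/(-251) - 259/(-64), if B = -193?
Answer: -1253903/16064 ≈ -78.057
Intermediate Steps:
((101 + B)*(-94 - 130))/(-251) - 259/(-64) = ((101 - 193)*(-94 - 130))/(-251) - 259/(-64) = -92*(-224)*(-1/251) - 259*(-1/64) = 20608*(-1/251) + 259/64 = -20608/251 + 259/64 = -1253903/16064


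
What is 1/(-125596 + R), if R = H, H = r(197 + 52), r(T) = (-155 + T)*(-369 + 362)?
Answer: -1/126254 ≈ -7.9205e-6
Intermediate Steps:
r(T) = 1085 - 7*T (r(T) = (-155 + T)*(-7) = 1085 - 7*T)
H = -658 (H = 1085 - 7*(197 + 52) = 1085 - 7*249 = 1085 - 1743 = -658)
R = -658
1/(-125596 + R) = 1/(-125596 - 658) = 1/(-126254) = -1/126254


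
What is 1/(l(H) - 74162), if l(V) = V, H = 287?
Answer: -1/73875 ≈ -1.3536e-5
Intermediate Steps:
1/(l(H) - 74162) = 1/(287 - 74162) = 1/(-73875) = -1/73875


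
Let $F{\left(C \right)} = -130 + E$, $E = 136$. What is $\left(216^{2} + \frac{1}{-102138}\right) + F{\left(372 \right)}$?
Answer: $\frac{4765963355}{102138} \approx 46662.0$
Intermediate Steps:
$F{\left(C \right)} = 6$ ($F{\left(C \right)} = -130 + 136 = 6$)
$\left(216^{2} + \frac{1}{-102138}\right) + F{\left(372 \right)} = \left(216^{2} + \frac{1}{-102138}\right) + 6 = \left(46656 - \frac{1}{102138}\right) + 6 = \frac{4765350527}{102138} + 6 = \frac{4765963355}{102138}$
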